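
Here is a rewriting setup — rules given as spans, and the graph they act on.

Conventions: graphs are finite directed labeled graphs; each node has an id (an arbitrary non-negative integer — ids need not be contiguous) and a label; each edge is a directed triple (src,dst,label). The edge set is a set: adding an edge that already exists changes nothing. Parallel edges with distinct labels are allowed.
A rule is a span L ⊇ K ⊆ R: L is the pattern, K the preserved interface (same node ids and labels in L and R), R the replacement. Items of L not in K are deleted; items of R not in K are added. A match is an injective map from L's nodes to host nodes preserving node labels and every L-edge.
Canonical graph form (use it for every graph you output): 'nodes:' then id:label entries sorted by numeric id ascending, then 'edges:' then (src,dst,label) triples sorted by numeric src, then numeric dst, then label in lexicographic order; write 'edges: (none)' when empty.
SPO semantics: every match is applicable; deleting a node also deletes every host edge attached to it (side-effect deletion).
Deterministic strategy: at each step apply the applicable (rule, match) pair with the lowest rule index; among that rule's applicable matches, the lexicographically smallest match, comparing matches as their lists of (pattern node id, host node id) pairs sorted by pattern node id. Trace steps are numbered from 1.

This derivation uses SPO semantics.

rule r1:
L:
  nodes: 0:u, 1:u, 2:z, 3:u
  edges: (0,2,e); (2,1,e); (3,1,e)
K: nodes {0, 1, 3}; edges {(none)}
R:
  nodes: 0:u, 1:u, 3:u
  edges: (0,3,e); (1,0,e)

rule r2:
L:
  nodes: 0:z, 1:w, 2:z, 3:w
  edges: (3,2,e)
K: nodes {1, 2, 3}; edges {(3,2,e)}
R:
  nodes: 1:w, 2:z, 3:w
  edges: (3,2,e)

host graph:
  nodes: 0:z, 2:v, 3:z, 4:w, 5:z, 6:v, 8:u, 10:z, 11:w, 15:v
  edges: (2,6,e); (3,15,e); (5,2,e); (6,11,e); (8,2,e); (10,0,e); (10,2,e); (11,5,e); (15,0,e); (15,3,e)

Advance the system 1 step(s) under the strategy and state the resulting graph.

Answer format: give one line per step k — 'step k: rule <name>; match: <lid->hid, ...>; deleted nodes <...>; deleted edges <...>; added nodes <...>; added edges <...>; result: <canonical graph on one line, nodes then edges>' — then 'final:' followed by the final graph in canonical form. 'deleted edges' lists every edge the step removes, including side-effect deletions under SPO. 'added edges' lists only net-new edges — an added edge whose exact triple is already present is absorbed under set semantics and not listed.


step 1: rule r2; match: 0->0, 1->4, 2->5, 3->11; deleted nodes 0; deleted edges (10,0,e); (15,0,e); added nodes (none); added edges (none); result: nodes: 2:v, 3:z, 4:w, 5:z, 6:v, 8:u, 10:z, 11:w, 15:v edges: (2,6,e); (3,15,e); (5,2,e); (6,11,e); (8,2,e); (10,2,e); (11,5,e); (15,3,e)
final:
nodes: 2:v, 3:z, 4:w, 5:z, 6:v, 8:u, 10:z, 11:w, 15:v
edges: (2,6,e); (3,15,e); (5,2,e); (6,11,e); (8,2,e); (10,2,e); (11,5,e); (15,3,e)


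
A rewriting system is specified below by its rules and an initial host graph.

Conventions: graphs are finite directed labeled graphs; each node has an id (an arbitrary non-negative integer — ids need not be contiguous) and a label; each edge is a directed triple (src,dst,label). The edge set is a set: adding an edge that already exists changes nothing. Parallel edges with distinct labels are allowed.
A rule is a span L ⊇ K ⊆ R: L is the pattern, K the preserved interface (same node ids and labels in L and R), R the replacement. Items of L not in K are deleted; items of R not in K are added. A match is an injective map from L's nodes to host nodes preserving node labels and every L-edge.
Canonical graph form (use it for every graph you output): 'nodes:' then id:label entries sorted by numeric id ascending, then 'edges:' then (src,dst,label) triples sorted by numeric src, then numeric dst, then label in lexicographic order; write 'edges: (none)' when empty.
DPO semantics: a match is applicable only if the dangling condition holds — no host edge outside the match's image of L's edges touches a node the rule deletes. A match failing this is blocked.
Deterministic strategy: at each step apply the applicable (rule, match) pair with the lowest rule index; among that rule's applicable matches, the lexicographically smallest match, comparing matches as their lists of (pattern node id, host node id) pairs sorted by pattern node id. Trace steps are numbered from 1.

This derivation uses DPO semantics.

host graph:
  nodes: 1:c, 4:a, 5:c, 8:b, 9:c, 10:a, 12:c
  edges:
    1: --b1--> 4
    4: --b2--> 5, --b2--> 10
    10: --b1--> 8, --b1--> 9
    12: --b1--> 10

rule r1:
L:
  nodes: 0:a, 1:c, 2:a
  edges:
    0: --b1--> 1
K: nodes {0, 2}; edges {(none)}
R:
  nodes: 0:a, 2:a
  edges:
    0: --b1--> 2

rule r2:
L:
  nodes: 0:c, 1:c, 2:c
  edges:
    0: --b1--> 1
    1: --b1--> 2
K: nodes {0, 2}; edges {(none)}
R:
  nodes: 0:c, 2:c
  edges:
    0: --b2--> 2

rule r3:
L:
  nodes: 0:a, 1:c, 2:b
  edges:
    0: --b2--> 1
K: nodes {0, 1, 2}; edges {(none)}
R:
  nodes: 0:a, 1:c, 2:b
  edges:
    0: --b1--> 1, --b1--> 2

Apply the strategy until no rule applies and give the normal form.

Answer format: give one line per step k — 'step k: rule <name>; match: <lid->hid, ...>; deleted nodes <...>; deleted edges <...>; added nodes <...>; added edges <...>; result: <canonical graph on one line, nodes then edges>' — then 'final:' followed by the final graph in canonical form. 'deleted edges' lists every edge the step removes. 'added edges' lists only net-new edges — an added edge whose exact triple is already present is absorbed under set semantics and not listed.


step 1: rule r1; match: 0->10, 1->9, 2->4; deleted nodes 9; deleted edges (10,9,b1); added nodes (none); added edges (10,4,b1); result: nodes: 1:c, 4:a, 5:c, 8:b, 10:a, 12:c edges: (1,4,b1); (4,5,b2); (4,10,b2); (10,4,b1); (10,8,b1); (12,10,b1)
step 2: rule r3; match: 0->4, 1->5, 2->8; deleted nodes (none); deleted edges (4,5,b2); added nodes (none); added edges (4,5,b1); (4,8,b1); result: nodes: 1:c, 4:a, 5:c, 8:b, 10:a, 12:c edges: (1,4,b1); (4,5,b1); (4,8,b1); (4,10,b2); (10,4,b1); (10,8,b1); (12,10,b1)
step 3: rule r1; match: 0->4, 1->5, 2->10; deleted nodes 5; deleted edges (4,5,b1); added nodes (none); added edges (4,10,b1); result: nodes: 1:c, 4:a, 8:b, 10:a, 12:c edges: (1,4,b1); (4,8,b1); (4,10,b1); (4,10,b2); (10,4,b1); (10,8,b1); (12,10,b1)
final:
nodes: 1:c, 4:a, 8:b, 10:a, 12:c
edges: (1,4,b1); (4,8,b1); (4,10,b1); (4,10,b2); (10,4,b1); (10,8,b1); (12,10,b1)


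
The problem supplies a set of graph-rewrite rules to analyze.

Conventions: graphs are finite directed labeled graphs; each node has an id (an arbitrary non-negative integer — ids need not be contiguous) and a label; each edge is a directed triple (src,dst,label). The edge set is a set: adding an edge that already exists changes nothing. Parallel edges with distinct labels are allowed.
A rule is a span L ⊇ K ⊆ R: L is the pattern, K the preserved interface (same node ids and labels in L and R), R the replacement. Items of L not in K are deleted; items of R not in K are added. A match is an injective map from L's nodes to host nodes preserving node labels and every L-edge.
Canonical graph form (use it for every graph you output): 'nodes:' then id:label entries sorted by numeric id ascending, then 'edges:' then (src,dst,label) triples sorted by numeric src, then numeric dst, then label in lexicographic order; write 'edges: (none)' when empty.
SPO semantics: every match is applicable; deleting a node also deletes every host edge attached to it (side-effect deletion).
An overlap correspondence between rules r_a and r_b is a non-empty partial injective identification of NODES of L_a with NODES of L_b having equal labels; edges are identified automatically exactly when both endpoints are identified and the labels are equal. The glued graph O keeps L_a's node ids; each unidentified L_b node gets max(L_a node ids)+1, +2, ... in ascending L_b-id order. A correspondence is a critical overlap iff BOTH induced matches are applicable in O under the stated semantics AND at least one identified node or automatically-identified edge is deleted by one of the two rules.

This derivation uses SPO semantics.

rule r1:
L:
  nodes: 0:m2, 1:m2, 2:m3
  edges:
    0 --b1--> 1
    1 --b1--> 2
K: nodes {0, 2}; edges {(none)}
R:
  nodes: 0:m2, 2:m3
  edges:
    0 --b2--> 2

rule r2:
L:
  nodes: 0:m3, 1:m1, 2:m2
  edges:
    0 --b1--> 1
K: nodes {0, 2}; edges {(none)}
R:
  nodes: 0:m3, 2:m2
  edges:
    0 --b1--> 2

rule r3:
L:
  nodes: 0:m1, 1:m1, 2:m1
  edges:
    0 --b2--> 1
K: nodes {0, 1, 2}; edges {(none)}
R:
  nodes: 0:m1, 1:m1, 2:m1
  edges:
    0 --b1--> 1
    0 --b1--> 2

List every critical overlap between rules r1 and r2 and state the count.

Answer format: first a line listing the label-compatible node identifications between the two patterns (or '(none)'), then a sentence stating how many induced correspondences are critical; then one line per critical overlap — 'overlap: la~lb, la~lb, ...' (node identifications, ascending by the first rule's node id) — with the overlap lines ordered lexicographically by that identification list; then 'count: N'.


label-compatible node identifications between L(r1) and L(r2): 0~2, 1~2, 2~0
2 of the induced correspondences are critical overlaps of r1 and r2.
overlap: 1~2
overlap: 1~2, 2~0
count: 2


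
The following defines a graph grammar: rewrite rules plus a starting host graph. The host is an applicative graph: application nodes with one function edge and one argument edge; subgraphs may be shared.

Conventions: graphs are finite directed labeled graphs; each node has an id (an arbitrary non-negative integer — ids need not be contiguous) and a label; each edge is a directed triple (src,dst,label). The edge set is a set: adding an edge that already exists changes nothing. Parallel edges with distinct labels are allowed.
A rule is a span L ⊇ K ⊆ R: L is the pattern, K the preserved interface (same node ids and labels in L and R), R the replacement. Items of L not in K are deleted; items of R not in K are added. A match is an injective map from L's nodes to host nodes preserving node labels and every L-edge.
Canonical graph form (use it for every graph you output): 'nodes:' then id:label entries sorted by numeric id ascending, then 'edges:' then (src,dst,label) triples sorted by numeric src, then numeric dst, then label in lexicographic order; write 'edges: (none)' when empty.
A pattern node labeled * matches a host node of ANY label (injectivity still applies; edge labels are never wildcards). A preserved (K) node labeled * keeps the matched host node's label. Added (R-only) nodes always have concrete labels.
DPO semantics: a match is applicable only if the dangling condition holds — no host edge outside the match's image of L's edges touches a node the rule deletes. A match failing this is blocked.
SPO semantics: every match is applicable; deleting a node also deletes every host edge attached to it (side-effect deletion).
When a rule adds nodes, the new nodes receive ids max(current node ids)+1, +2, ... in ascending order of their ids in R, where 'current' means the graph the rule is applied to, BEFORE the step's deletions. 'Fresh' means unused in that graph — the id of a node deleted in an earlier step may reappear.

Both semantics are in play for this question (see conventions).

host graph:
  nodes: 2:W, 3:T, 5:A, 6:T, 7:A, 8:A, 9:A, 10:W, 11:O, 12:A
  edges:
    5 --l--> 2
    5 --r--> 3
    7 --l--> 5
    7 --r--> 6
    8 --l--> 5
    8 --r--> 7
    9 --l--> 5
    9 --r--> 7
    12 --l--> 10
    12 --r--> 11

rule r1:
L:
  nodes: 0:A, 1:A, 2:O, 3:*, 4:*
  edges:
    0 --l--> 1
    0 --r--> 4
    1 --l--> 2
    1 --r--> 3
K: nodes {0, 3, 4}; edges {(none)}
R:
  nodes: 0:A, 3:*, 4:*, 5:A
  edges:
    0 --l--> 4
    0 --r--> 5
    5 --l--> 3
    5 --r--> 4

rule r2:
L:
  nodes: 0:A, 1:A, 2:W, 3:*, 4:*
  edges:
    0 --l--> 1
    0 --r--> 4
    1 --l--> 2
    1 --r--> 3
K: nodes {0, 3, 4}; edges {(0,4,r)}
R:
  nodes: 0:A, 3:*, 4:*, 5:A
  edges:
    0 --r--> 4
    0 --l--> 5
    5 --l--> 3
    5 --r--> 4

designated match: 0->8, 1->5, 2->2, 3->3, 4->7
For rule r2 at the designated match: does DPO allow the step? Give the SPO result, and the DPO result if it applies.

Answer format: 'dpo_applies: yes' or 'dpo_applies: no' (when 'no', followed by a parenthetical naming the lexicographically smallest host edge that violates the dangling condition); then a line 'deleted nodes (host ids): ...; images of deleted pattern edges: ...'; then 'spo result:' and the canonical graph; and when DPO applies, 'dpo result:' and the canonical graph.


dpo_applies: no
(the rule deletes node 5, which keeps host edge (7,5,l) outside the match image — the dangling condition fails, DPO blocks; SPO proceeds and side-deletes such edges)
deleted nodes (host ids): 2, 5; images of deleted pattern edges: (5,2,l); (5,3,r); (8,5,l)
spo result:
nodes: 3:T, 6:T, 7:A, 8:A, 9:A, 10:W, 11:O, 12:A, 13:A
edges: (7,6,r); (8,7,r); (8,13,l); (9,7,r); (12,10,l); (12,11,r); (13,3,l); (13,7,r)


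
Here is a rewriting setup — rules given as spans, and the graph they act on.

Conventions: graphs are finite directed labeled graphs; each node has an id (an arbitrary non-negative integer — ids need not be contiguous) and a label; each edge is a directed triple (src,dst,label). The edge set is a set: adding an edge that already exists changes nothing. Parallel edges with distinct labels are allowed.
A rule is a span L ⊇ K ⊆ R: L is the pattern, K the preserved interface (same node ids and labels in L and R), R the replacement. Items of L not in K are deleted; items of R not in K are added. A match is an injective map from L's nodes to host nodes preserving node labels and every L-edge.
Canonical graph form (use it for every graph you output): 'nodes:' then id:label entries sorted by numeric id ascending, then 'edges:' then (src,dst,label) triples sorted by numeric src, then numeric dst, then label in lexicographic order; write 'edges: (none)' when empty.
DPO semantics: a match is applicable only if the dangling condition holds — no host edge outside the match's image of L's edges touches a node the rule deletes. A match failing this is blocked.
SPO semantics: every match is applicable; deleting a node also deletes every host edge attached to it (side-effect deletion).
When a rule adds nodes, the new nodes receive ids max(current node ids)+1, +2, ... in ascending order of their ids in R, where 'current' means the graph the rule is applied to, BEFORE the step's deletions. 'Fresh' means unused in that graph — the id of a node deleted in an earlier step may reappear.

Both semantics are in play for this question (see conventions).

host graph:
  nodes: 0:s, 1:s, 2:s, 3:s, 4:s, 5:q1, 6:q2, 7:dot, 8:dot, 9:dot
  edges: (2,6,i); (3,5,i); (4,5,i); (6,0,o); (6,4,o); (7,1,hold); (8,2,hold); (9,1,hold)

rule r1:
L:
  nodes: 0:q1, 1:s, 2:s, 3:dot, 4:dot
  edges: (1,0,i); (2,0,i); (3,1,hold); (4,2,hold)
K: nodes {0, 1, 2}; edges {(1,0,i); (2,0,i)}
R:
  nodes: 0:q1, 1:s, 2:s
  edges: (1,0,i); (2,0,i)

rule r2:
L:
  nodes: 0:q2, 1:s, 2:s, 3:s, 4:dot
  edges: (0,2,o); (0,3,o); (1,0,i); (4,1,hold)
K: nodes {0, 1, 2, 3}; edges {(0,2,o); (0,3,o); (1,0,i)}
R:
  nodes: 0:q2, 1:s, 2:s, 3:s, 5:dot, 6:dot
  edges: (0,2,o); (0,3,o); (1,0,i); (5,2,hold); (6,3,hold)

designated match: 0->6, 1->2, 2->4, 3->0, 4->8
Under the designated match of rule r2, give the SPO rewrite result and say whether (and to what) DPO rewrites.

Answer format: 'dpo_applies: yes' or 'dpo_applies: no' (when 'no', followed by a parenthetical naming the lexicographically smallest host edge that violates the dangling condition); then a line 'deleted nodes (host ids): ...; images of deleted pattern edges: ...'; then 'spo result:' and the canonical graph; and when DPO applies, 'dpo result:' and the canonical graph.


dpo_applies: yes
deleted nodes (host ids): 8; images of deleted pattern edges: (8,2,hold)
spo result:
nodes: 0:s, 1:s, 2:s, 3:s, 4:s, 5:q1, 6:q2, 7:dot, 9:dot, 10:dot, 11:dot
edges: (2,6,i); (3,5,i); (4,5,i); (6,0,o); (6,4,o); (7,1,hold); (9,1,hold); (10,4,hold); (11,0,hold)
dpo result:
nodes: 0:s, 1:s, 2:s, 3:s, 4:s, 5:q1, 6:q2, 7:dot, 9:dot, 10:dot, 11:dot
edges: (2,6,i); (3,5,i); (4,5,i); (6,0,o); (6,4,o); (7,1,hold); (9,1,hold); (10,4,hold); (11,0,hold)


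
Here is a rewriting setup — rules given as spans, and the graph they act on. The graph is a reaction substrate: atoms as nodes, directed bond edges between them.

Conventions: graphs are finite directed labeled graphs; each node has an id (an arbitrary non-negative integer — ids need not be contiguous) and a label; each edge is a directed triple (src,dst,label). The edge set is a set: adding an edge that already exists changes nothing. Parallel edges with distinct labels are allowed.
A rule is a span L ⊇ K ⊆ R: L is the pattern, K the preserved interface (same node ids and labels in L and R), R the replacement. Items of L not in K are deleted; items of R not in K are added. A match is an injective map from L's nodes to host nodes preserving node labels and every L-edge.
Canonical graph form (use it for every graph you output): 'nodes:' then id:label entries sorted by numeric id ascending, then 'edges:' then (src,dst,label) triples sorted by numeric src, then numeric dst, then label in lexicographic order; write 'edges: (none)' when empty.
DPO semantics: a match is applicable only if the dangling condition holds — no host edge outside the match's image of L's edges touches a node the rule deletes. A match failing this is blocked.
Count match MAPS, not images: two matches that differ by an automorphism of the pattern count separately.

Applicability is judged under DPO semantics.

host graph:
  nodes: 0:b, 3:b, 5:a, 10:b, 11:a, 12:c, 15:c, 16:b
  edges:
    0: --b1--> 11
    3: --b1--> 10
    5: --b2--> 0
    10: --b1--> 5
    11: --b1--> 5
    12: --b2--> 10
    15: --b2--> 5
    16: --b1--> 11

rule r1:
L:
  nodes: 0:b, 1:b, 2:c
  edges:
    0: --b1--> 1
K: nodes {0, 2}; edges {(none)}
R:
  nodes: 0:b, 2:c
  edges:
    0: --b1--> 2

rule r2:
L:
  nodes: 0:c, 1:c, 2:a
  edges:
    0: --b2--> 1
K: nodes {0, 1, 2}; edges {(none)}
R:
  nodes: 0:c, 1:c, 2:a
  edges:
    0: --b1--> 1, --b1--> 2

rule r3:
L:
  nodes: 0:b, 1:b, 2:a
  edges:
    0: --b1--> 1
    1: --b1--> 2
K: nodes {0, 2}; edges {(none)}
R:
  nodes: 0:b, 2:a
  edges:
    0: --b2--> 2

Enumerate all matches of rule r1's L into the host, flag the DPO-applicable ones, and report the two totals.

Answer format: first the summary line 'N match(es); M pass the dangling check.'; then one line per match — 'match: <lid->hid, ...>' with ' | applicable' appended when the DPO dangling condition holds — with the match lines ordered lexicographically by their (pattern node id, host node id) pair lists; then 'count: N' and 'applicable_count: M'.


2 match(es); 0 pass the dangling check.
match: 0->3, 1->10, 2->12
match: 0->3, 1->10, 2->15
count: 2
applicable_count: 0


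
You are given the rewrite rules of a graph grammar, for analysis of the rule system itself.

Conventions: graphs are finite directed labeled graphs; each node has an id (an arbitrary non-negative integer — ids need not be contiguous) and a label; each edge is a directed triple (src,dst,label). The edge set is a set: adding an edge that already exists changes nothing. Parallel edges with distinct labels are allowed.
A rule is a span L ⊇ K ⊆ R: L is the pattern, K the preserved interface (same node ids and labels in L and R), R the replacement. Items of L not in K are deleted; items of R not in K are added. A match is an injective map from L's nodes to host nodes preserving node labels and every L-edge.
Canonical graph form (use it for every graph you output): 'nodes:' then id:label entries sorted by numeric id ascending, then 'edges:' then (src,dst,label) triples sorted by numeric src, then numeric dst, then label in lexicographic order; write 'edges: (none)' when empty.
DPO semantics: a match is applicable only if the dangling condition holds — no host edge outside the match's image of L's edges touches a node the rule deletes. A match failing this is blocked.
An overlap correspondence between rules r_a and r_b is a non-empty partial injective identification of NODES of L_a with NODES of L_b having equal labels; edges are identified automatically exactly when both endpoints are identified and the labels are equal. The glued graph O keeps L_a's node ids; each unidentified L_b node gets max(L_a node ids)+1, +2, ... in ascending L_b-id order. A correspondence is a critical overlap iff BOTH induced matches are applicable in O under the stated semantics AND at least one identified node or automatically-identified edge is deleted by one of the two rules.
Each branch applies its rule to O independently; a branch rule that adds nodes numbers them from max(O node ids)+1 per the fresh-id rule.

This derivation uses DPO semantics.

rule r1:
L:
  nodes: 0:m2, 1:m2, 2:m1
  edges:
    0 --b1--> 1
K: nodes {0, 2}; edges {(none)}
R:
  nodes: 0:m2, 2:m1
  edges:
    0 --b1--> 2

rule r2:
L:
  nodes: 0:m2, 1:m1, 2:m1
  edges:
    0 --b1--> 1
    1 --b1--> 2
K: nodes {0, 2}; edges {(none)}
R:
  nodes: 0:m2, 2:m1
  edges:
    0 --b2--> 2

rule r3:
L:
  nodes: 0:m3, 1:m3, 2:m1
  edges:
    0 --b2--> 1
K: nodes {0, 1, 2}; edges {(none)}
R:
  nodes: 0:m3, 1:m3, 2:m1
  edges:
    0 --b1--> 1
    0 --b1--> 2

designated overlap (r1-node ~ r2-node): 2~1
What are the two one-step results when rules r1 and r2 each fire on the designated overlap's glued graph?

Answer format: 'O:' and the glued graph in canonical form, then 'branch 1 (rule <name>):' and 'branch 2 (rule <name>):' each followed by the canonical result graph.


O:
nodes: 0:m2, 1:m2, 2:m1, 3:m2, 4:m1
edges: (0,1,b1); (2,4,b1); (3,2,b1)
branch 1 (rule r1):
nodes: 0:m2, 2:m1, 3:m2, 4:m1
edges: (0,2,b1); (2,4,b1); (3,2,b1)
branch 2 (rule r2):
nodes: 0:m2, 1:m2, 3:m2, 4:m1
edges: (0,1,b1); (3,4,b2)


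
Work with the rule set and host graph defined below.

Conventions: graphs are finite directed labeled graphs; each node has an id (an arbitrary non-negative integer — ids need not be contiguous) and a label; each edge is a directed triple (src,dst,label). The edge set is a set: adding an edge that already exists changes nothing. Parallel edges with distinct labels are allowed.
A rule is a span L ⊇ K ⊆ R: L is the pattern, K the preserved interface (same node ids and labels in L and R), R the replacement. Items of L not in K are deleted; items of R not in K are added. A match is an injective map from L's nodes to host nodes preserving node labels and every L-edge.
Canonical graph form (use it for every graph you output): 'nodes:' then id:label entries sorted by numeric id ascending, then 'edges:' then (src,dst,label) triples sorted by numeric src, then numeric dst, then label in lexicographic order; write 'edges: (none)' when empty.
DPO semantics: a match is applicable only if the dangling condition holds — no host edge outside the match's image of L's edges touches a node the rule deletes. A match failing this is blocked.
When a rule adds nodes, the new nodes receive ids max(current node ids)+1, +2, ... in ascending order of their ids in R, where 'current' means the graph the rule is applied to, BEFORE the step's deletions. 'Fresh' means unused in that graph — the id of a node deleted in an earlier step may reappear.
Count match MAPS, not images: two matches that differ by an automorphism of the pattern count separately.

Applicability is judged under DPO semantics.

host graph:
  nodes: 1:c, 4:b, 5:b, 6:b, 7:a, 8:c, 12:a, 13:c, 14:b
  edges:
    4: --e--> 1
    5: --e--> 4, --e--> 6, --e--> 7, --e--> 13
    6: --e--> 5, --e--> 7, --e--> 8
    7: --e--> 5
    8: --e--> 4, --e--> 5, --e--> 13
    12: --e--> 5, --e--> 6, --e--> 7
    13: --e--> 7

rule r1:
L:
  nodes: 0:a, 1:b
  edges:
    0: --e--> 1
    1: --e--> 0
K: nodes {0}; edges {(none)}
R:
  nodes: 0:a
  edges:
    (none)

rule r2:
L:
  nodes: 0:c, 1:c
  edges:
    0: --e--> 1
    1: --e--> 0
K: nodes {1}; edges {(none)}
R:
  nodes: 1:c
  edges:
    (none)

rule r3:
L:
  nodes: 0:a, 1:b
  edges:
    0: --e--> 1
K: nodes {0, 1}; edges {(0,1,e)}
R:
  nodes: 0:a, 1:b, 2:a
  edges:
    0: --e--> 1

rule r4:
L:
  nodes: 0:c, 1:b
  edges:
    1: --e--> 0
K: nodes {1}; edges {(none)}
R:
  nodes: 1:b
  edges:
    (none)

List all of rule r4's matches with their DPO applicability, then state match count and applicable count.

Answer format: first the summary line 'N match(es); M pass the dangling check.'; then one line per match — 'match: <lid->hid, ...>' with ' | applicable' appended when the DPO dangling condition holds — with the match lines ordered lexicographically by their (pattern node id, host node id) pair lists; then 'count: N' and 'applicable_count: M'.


3 match(es); 1 pass the dangling check.
match: 0->1, 1->4 | applicable
match: 0->8, 1->6
match: 0->13, 1->5
count: 3
applicable_count: 1


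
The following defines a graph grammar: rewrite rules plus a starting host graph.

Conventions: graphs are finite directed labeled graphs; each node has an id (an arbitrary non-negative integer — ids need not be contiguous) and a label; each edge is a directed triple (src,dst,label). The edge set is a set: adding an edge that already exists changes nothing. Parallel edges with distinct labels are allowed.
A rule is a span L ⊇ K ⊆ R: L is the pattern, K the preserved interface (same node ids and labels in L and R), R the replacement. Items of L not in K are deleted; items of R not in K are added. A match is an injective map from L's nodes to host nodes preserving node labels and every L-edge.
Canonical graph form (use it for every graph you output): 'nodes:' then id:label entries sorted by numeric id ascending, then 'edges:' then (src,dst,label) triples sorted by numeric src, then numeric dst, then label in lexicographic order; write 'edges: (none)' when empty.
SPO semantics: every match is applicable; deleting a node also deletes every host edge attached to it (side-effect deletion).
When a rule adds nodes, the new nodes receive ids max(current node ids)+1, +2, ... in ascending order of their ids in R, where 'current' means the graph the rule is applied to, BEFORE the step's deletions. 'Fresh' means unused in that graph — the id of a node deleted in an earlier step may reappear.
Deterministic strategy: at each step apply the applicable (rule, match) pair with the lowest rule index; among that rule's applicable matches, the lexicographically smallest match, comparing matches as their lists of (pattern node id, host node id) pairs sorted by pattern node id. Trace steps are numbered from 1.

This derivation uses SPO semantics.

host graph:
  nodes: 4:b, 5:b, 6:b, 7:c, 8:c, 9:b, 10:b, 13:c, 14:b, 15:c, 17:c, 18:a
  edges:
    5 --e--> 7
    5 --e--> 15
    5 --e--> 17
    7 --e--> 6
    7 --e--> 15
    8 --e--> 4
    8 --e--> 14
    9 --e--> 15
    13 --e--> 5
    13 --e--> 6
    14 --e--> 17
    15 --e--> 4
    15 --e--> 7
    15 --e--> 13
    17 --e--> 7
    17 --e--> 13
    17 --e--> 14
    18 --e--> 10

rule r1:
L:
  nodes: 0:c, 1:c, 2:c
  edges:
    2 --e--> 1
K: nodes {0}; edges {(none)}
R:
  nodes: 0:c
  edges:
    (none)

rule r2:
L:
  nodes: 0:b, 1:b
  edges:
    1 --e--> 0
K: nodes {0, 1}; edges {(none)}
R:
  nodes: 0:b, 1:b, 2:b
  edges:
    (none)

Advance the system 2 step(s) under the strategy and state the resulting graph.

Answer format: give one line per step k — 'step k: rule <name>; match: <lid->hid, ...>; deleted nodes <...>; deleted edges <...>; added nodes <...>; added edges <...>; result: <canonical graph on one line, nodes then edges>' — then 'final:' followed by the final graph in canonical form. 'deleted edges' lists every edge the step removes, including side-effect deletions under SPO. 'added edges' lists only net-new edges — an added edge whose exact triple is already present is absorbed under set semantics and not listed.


step 1: rule r1; match: 0->7, 1->13, 2->15; deleted nodes 13, 15; deleted edges (5,15,e); (7,15,e); (9,15,e); (13,5,e); (13,6,e); (15,4,e); (15,7,e); (15,13,e); (17,13,e); added nodes (none); added edges (none); result: nodes: 4:b, 5:b, 6:b, 7:c, 8:c, 9:b, 10:b, 14:b, 17:c, 18:a edges: (5,7,e); (5,17,e); (7,6,e); (8,4,e); (8,14,e); (14,17,e); (17,7,e); (17,14,e); (18,10,e)
step 2: rule r1; match: 0->8, 1->7, 2->17; deleted nodes 7, 17; deleted edges (5,7,e); (5,17,e); (7,6,e); (14,17,e); (17,7,e); (17,14,e); added nodes (none); added edges (none); result: nodes: 4:b, 5:b, 6:b, 8:c, 9:b, 10:b, 14:b, 18:a edges: (8,4,e); (8,14,e); (18,10,e)
final:
nodes: 4:b, 5:b, 6:b, 8:c, 9:b, 10:b, 14:b, 18:a
edges: (8,4,e); (8,14,e); (18,10,e)


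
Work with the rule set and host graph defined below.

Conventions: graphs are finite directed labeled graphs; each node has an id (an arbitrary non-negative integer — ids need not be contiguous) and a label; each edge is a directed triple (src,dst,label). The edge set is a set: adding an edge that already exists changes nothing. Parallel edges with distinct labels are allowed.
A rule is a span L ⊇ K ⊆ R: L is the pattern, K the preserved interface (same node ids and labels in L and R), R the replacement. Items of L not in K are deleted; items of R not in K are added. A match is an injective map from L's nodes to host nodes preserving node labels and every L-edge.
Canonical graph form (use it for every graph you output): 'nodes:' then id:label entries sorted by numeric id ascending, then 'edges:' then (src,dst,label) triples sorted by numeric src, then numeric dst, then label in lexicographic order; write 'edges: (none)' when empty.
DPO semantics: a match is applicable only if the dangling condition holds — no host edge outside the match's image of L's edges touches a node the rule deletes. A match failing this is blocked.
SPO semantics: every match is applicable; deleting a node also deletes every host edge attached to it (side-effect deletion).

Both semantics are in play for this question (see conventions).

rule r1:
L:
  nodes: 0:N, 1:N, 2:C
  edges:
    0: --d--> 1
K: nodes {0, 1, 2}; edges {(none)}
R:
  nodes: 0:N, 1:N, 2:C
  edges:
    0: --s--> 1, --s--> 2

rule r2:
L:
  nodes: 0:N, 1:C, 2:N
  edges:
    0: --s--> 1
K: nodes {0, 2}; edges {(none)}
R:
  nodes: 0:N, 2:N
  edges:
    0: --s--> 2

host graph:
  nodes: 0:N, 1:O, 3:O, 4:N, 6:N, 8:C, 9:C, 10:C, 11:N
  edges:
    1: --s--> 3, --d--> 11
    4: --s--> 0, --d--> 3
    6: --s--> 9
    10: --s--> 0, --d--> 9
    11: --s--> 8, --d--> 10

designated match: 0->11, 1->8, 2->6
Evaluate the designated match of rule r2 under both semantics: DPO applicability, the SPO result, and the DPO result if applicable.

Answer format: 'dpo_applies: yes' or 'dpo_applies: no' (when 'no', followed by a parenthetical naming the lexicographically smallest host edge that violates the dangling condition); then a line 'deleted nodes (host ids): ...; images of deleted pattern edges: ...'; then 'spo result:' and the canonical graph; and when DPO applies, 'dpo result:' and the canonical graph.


dpo_applies: yes
deleted nodes (host ids): 8; images of deleted pattern edges: (11,8,s)
spo result:
nodes: 0:N, 1:O, 3:O, 4:N, 6:N, 9:C, 10:C, 11:N
edges: (1,3,s); (1,11,d); (4,0,s); (4,3,d); (6,9,s); (10,0,s); (10,9,d); (11,6,s); (11,10,d)
dpo result:
nodes: 0:N, 1:O, 3:O, 4:N, 6:N, 9:C, 10:C, 11:N
edges: (1,3,s); (1,11,d); (4,0,s); (4,3,d); (6,9,s); (10,0,s); (10,9,d); (11,6,s); (11,10,d)


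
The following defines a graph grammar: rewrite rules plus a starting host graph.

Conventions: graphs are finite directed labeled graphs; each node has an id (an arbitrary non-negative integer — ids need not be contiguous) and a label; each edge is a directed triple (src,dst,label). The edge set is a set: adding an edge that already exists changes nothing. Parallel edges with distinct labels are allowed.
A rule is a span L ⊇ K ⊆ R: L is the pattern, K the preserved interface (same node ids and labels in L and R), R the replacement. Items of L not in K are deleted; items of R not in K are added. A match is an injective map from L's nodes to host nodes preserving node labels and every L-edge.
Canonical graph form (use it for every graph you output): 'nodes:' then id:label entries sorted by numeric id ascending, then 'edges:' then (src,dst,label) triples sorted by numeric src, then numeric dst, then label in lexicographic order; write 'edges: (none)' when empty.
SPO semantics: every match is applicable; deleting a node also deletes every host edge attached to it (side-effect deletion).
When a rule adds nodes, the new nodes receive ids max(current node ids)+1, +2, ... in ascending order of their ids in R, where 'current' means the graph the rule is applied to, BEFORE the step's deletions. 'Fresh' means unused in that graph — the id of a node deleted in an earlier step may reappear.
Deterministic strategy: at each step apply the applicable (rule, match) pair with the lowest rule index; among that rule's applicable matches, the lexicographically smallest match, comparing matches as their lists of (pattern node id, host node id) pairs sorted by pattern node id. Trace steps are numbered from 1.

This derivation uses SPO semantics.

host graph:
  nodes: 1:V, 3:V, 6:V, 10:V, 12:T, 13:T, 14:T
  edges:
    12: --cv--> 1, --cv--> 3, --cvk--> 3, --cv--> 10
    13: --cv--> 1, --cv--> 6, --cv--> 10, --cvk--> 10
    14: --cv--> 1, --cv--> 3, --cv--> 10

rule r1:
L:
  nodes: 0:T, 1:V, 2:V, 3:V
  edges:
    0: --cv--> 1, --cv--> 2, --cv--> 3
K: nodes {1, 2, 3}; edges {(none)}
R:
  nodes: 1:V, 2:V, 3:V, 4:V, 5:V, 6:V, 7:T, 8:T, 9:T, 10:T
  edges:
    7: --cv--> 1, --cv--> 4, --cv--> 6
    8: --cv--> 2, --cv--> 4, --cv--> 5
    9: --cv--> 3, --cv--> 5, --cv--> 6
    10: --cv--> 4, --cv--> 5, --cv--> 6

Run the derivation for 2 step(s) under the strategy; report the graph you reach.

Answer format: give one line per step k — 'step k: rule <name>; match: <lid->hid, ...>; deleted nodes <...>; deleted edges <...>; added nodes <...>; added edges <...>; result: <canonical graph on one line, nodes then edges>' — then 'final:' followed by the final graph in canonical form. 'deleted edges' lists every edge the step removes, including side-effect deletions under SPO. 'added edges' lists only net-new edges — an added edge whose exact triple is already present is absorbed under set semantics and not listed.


step 1: rule r1; match: 0->12, 1->1, 2->3, 3->10; deleted nodes 12; deleted edges (12,1,cv); (12,3,cv); (12,3,cvk); (12,10,cv); added nodes 15, 16, 17, 18, 19, 20, 21; added edges (18,1,cv); (18,15,cv); (18,17,cv); (19,3,cv); (19,15,cv); (19,16,cv); (20,10,cv); (20,16,cv); (20,17,cv); (21,15,cv); (21,16,cv); (21,17,cv); result: nodes: 1:V, 3:V, 6:V, 10:V, 13:T, 14:T, 15:V, 16:V, 17:V, 18:T, 19:T, 20:T, 21:T edges: (13,1,cv); (13,6,cv); (13,10,cv); (13,10,cvk); (14,1,cv); (14,3,cv); (14,10,cv); (18,1,cv); (18,15,cv); (18,17,cv); (19,3,cv); (19,15,cv); (19,16,cv); (20,10,cv); (20,16,cv); (20,17,cv); (21,15,cv); (21,16,cv); (21,17,cv)
step 2: rule r1; match: 0->13, 1->1, 2->6, 3->10; deleted nodes 13; deleted edges (13,1,cv); (13,6,cv); (13,10,cv); (13,10,cvk); added nodes 22, 23, 24, 25, 26, 27, 28; added edges (25,1,cv); (25,22,cv); (25,24,cv); (26,6,cv); (26,22,cv); (26,23,cv); (27,10,cv); (27,23,cv); (27,24,cv); (28,22,cv); (28,23,cv); (28,24,cv); result: nodes: 1:V, 3:V, 6:V, 10:V, 14:T, 15:V, 16:V, 17:V, 18:T, 19:T, 20:T, 21:T, 22:V, 23:V, 24:V, 25:T, 26:T, 27:T, 28:T edges: (14,1,cv); (14,3,cv); (14,10,cv); (18,1,cv); (18,15,cv); (18,17,cv); (19,3,cv); (19,15,cv); (19,16,cv); (20,10,cv); (20,16,cv); (20,17,cv); (21,15,cv); (21,16,cv); (21,17,cv); (25,1,cv); (25,22,cv); (25,24,cv); (26,6,cv); (26,22,cv); (26,23,cv); (27,10,cv); (27,23,cv); (27,24,cv); (28,22,cv); (28,23,cv); (28,24,cv)
final:
nodes: 1:V, 3:V, 6:V, 10:V, 14:T, 15:V, 16:V, 17:V, 18:T, 19:T, 20:T, 21:T, 22:V, 23:V, 24:V, 25:T, 26:T, 27:T, 28:T
edges: (14,1,cv); (14,3,cv); (14,10,cv); (18,1,cv); (18,15,cv); (18,17,cv); (19,3,cv); (19,15,cv); (19,16,cv); (20,10,cv); (20,16,cv); (20,17,cv); (21,15,cv); (21,16,cv); (21,17,cv); (25,1,cv); (25,22,cv); (25,24,cv); (26,6,cv); (26,22,cv); (26,23,cv); (27,10,cv); (27,23,cv); (27,24,cv); (28,22,cv); (28,23,cv); (28,24,cv)


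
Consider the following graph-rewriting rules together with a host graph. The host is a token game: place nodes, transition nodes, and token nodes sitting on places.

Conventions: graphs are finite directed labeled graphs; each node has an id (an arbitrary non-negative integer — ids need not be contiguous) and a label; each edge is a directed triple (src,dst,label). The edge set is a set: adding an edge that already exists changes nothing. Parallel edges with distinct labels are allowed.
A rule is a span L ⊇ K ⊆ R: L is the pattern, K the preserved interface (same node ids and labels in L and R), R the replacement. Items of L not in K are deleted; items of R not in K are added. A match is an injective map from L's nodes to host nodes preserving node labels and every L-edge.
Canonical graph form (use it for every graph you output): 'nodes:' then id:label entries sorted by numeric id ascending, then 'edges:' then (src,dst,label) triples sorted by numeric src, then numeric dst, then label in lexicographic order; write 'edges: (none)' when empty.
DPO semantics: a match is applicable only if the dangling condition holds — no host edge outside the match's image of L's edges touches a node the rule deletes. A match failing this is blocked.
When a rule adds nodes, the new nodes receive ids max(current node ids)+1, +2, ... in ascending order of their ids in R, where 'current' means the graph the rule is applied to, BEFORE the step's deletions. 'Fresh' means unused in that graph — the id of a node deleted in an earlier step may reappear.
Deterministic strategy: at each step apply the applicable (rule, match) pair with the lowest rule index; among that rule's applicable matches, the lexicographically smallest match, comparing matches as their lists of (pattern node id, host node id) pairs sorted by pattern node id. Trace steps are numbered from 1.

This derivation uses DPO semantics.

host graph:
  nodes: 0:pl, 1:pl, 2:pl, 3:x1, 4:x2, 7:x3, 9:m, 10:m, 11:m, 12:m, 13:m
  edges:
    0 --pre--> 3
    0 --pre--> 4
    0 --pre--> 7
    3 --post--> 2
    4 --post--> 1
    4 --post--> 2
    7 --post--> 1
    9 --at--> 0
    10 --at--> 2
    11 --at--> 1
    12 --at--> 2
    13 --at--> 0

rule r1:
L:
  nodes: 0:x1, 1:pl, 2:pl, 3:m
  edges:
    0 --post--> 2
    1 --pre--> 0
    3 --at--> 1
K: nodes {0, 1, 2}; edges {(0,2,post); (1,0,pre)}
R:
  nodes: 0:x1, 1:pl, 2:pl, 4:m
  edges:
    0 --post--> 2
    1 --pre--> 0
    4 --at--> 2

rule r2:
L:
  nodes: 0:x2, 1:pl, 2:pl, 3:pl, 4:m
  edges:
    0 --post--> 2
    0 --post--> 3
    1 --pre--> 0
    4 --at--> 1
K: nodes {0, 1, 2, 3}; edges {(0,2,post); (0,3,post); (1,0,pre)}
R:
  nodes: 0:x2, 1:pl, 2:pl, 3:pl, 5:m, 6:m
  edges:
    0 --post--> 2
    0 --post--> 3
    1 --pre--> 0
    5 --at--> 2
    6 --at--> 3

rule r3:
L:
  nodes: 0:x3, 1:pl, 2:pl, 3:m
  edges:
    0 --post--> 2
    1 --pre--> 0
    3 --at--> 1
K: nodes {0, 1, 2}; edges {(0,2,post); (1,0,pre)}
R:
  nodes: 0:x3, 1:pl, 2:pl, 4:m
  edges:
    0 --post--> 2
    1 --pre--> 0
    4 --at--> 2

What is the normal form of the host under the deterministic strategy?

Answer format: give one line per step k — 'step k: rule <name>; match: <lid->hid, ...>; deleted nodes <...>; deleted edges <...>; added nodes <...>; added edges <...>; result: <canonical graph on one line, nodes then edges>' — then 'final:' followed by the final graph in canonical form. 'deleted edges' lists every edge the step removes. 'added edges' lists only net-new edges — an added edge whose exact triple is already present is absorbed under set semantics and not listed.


step 1: rule r1; match: 0->3, 1->0, 2->2, 3->9; deleted nodes 9; deleted edges (9,0,at); added nodes 14; added edges (14,2,at); result: nodes: 0:pl, 1:pl, 2:pl, 3:x1, 4:x2, 7:x3, 10:m, 11:m, 12:m, 13:m, 14:m edges: (0,3,pre); (0,4,pre); (0,7,pre); (3,2,post); (4,1,post); (4,2,post); (7,1,post); (10,2,at); (11,1,at); (12,2,at); (13,0,at); (14,2,at)
step 2: rule r1; match: 0->3, 1->0, 2->2, 3->13; deleted nodes 13; deleted edges (13,0,at); added nodes 15; added edges (15,2,at); result: nodes: 0:pl, 1:pl, 2:pl, 3:x1, 4:x2, 7:x3, 10:m, 11:m, 12:m, 14:m, 15:m edges: (0,3,pre); (0,4,pre); (0,7,pre); (3,2,post); (4,1,post); (4,2,post); (7,1,post); (10,2,at); (11,1,at); (12,2,at); (14,2,at); (15,2,at)
final:
nodes: 0:pl, 1:pl, 2:pl, 3:x1, 4:x2, 7:x3, 10:m, 11:m, 12:m, 14:m, 15:m
edges: (0,3,pre); (0,4,pre); (0,7,pre); (3,2,post); (4,1,post); (4,2,post); (7,1,post); (10,2,at); (11,1,at); (12,2,at); (14,2,at); (15,2,at)
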